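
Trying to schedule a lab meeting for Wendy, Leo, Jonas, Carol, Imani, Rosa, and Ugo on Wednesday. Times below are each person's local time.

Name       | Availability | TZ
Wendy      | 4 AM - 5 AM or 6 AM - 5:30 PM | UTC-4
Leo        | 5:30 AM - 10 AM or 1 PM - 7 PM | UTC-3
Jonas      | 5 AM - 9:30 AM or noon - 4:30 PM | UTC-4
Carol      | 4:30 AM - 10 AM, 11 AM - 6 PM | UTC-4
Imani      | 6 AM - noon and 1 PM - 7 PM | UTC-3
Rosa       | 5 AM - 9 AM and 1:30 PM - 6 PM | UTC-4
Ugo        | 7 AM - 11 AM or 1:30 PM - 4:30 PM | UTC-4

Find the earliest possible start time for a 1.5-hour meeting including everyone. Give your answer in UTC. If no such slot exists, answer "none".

Wendy in UTC: 08:00-09:00, 10:00-21:30 (add 4h to convert from UTC-4).
Leo in UTC: 08:30-13:00, 16:00-22:00 (add 3h to convert from UTC-3).
Jonas in UTC: 09:00-13:30, 16:00-20:30 (add 4h to convert from UTC-4).
Carol in UTC: 08:30-14:00, 15:00-22:00 (add 4h to convert from UTC-4).
Imani in UTC: 09:00-15:00, 16:00-22:00 (add 3h to convert from UTC-3).
Rosa in UTC: 09:00-13:00, 17:30-22:00 (add 4h to convert from UTC-4).
Ugo in UTC: 11:00-15:00, 17:30-20:30 (add 4h to convert from UTC-4).
Wendy ∩ Leo: 08:30-09:00, 10:00-13:00, 16:00-21:30.
Wendy ∩ Leo ∩ Jonas: 10:00-13:00, 16:00-20:30.
Wendy ∩ Leo ∩ Jonas ∩ Carol: 10:00-13:00, 16:00-20:30.
Wendy ∩ Leo ∩ Jonas ∩ Carol ∩ Imani: 10:00-13:00, 16:00-20:30.
Wendy ∩ Leo ∩ Jonas ∩ Carol ∩ Imani ∩ Rosa: 10:00-13:00, 17:30-20:30.
Wendy ∩ Leo ∩ Jonas ∩ Carol ∩ Imani ∩ Rosa ∩ Ugo: 11:00-13:00, 17:30-20:30.
So the common availability across everyone is 11:00-13:00, 17:30-20:30.
The first common window of at least 90 minutes is 11:00-13:00, so the earliest start is 11:00.

11:00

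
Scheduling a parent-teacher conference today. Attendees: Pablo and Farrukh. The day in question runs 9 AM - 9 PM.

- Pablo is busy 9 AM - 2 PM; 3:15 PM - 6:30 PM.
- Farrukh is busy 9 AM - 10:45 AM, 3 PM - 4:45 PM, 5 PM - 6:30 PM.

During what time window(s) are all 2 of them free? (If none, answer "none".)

Pablo free: 14:00-15:15, 18:30-21:00 (invert busy blocks within the working day).
Farrukh free: 10:45-15:00, 16:45-17:00, 18:30-21:00 (invert busy blocks within the working day).
Pablo ∩ Farrukh: 14:00-15:00, 18:30-21:00.
So the common availability across everyone is 14:00-15:00, 18:30-21:00.

14:00-15:00, 18:30-21:00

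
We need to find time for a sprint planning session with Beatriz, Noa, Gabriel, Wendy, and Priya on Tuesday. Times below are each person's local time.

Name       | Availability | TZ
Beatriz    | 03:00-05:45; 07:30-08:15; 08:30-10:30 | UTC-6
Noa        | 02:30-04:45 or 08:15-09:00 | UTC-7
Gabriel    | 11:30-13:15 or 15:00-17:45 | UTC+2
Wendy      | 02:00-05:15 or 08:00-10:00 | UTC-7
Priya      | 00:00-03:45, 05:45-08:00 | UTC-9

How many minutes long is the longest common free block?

Beatriz in UTC: 09:00-11:45, 13:30-14:15, 14:30-16:30 (add 6h to convert from UTC-6).
Noa in UTC: 09:30-11:45, 15:15-16:00 (add 7h to convert from UTC-7).
Gabriel in UTC: 09:30-11:15, 13:00-15:45 (subtract 2h to convert from UTC+2).
Wendy in UTC: 09:00-12:15, 15:00-17:00 (add 7h to convert from UTC-7).
Priya in UTC: 09:00-12:45, 14:45-17:00 (add 9h to convert from UTC-9).
Beatriz ∩ Noa: 09:30-11:45, 15:15-16:00.
Beatriz ∩ Noa ∩ Gabriel: 09:30-11:15, 15:15-15:45.
Beatriz ∩ Noa ∩ Gabriel ∩ Wendy: 09:30-11:15, 15:15-15:45.
Beatriz ∩ Noa ∩ Gabriel ∩ Wendy ∩ Priya: 09:30-11:15, 15:15-15:45.
The longest is 09:30-11:15 at 105 minutes.

105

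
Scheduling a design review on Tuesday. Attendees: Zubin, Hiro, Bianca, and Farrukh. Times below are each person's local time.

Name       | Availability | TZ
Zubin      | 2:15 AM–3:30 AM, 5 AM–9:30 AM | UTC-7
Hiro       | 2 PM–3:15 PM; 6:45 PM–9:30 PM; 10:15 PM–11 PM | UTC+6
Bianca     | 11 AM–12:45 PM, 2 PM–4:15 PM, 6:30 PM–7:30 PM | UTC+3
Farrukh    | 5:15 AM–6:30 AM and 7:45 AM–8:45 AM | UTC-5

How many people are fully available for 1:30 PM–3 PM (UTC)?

2

Zubin in UTC: 09:15-10:30, 12:00-16:30 (add 7h to convert from UTC-7).
Hiro in UTC: 08:00-09:15, 12:45-15:30, 16:15-17:00 (subtract 6h to convert from UTC+6).
Bianca in UTC: 08:00-09:45, 11:00-13:15, 15:30-16:30 (subtract 3h to convert from UTC+3).
Farrukh in UTC: 10:15-11:30, 12:45-13:45 (add 5h to convert from UTC-5).
Zubin and Hiro can make the full 13:30-15:00 slot — that's 2.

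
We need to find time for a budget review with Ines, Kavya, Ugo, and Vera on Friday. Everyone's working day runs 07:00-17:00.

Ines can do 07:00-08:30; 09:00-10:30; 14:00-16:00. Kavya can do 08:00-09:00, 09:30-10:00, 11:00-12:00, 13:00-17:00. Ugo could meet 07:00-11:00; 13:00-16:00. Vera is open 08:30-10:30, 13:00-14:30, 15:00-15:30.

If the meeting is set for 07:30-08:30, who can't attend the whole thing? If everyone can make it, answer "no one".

Kavya, Vera

Ines: free for 07:30-08:30. Kavya: not fully free for 07:30-08:30. Ugo: free for 07:30-08:30. Vera: not fully free for 07:30-08:30.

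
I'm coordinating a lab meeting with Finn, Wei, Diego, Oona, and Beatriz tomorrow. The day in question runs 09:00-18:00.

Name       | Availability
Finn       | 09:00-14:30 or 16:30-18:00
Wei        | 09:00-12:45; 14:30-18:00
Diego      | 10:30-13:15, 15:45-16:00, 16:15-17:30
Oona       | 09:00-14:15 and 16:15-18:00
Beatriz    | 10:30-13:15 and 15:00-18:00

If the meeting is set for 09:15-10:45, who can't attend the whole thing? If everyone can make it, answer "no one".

Beatriz, Diego

Finn: free for 09:15-10:45. Wei: free for 09:15-10:45. Diego: not fully free for 09:15-10:45. Oona: free for 09:15-10:45. Beatriz: not fully free for 09:15-10:45.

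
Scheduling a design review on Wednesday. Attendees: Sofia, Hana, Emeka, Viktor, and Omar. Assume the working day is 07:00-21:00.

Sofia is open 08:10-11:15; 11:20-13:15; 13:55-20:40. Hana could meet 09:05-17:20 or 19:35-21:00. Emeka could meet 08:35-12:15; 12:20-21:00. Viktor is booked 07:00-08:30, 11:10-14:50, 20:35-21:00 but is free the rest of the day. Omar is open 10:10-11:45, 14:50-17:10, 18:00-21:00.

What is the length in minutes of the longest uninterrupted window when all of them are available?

Sofia free: 08:10-11:15, 11:20-13:15, 13:55-20:40.
Hana free: 09:05-17:20, 19:35-21:00.
Emeka free: 08:35-12:15, 12:20-21:00.
Viktor free: 08:30-11:10, 14:50-20:35 (invert busy blocks within the working day).
Omar free: 10:10-11:45, 14:50-17:10, 18:00-21:00.
Sofia ∩ Hana: 09:05-11:15, 11:20-13:15, 13:55-17:20, 19:35-20:40.
Sofia ∩ Hana ∩ Emeka: 09:05-11:15, 11:20-12:15, 12:20-13:15, 13:55-17:20, 19:35-20:40.
Sofia ∩ Hana ∩ Emeka ∩ Viktor: 09:05-11:10, 14:50-17:20, 19:35-20:35.
Sofia ∩ Hana ∩ Emeka ∩ Viktor ∩ Omar: 10:10-11:10, 14:50-17:10, 19:35-20:35.
The longest is 14:50-17:10 at 140 minutes.

140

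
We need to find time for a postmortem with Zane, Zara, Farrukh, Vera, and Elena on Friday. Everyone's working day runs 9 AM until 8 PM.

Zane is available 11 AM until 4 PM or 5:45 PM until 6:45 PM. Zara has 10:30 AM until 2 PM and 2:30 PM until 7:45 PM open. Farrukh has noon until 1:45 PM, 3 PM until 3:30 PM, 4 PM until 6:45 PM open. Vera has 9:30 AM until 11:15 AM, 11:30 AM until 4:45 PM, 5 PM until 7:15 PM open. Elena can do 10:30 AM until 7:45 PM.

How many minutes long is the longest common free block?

Zane ∩ Zara: 11:00-14:00, 14:30-16:00, 17:45-18:45.
Zane ∩ Zara ∩ Farrukh: 12:00-13:45, 15:00-15:30, 17:45-18:45.
Zane ∩ Zara ∩ Farrukh ∩ Vera: 12:00-13:45, 15:00-15:30, 17:45-18:45.
Zane ∩ Zara ∩ Farrukh ∩ Vera ∩ Elena: 12:00-13:45, 15:00-15:30, 17:45-18:45.
Those are the intersection windows.
The longest is 12:00-13:45 at 105 minutes.

105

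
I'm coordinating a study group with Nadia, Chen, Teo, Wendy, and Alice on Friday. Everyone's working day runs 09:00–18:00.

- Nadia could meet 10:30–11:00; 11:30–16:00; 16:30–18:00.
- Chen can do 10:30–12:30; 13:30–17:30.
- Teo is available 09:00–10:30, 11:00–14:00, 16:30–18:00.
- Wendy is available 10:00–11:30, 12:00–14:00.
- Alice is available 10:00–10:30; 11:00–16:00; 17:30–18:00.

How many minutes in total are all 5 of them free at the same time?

60

Nadia ∩ Chen: 10:30-11:00, 11:30-12:30, 13:30-16:00, 16:30-17:30.
Nadia ∩ Chen ∩ Teo: 11:30-12:30, 13:30-14:00, 16:30-17:30.
Nadia ∩ Chen ∩ Teo ∩ Wendy: 12:00-12:30, 13:30-14:00.
Nadia ∩ Chen ∩ Teo ∩ Wendy ∩ Alice: 12:00-12:30, 13:30-14:00.
So the common availability across everyone is 12:00-12:30, 13:30-14:00.
Summing the common windows: 30 + 30 = 60 minutes.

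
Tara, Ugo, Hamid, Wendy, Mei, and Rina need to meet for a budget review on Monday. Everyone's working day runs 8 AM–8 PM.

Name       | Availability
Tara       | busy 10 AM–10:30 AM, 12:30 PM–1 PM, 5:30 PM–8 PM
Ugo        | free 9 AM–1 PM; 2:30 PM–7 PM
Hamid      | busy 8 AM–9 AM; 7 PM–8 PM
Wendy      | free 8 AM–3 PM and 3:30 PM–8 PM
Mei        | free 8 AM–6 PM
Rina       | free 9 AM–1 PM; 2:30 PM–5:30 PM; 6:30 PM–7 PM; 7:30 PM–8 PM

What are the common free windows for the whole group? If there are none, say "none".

Tara free: 08:00-10:00, 10:30-12:30, 13:00-17:30 (invert busy blocks within the working day).
Ugo free: 09:00-13:00, 14:30-19:00.
Hamid free: 09:00-19:00 (invert busy blocks within the working day).
Wendy free: 08:00-15:00, 15:30-20:00.
Mei free: 08:00-18:00.
Rina free: 09:00-13:00, 14:30-17:30, 18:30-19:00, 19:30-20:00.
Tara ∩ Ugo: 09:00-10:00, 10:30-12:30, 14:30-17:30.
Tara ∩ Ugo ∩ Hamid: 09:00-10:00, 10:30-12:30, 14:30-17:30.
Tara ∩ Ugo ∩ Hamid ∩ Wendy: 09:00-10:00, 10:30-12:30, 14:30-15:00, 15:30-17:30.
Tara ∩ Ugo ∩ Hamid ∩ Wendy ∩ Mei: 09:00-10:00, 10:30-12:30, 14:30-15:00, 15:30-17:30.
Tara ∩ Ugo ∩ Hamid ∩ Wendy ∩ Mei ∩ Rina: 09:00-10:00, 10:30-12:30, 14:30-15:00, 15:30-17:30.

09:00-10:00, 10:30-12:30, 14:30-15:00, 15:30-17:30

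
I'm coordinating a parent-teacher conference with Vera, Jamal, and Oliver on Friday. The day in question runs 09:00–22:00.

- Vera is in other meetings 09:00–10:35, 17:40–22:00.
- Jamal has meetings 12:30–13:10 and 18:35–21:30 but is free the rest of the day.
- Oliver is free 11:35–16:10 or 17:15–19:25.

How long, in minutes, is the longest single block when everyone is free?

Vera free: 10:35-17:40 (invert busy blocks within the working day).
Jamal free: 09:00-12:30, 13:10-18:35, 21:30-22:00 (invert busy blocks within the working day).
Oliver free: 11:35-16:10, 17:15-19:25.
Vera ∩ Jamal: 10:35-12:30, 13:10-17:40.
Vera ∩ Jamal ∩ Oliver: 11:35-12:30, 13:10-16:10, 17:15-17:40.
Those are the intersection windows.
The longest is 13:10-16:10 at 180 minutes.

180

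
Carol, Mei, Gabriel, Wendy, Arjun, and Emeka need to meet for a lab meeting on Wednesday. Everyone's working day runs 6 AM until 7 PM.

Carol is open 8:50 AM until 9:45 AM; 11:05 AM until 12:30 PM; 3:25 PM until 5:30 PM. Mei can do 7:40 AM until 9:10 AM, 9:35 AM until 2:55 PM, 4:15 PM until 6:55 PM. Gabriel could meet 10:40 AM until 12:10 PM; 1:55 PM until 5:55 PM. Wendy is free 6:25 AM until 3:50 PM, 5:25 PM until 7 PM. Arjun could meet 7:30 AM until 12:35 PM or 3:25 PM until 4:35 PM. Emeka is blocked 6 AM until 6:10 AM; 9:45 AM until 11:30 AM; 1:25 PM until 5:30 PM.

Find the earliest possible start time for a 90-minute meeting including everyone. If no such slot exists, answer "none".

none

Carol free: 08:50-09:45, 11:05-12:30, 15:25-17:30.
Mei free: 07:40-09:10, 09:35-14:55, 16:15-18:55.
Gabriel free: 10:40-12:10, 13:55-17:55.
Wendy free: 06:25-15:50, 17:25-19:00.
Arjun free: 07:30-12:35, 15:25-16:35.
Emeka free: 06:10-09:45, 11:30-13:25, 17:30-19:00 (invert busy blocks within the working day).
Carol ∩ Mei: 08:50-09:10, 09:35-09:45, 11:05-12:30, 16:15-17:30.
Carol ∩ Mei ∩ Gabriel: 11:05-12:10, 16:15-17:30.
Carol ∩ Mei ∩ Gabriel ∩ Wendy: 11:05-12:10, 17:25-17:30.
Carol ∩ Mei ∩ Gabriel ∩ Wendy ∩ Arjun: 11:05-12:10.
Carol ∩ Mei ∩ Gabriel ∩ Wendy ∩ Arjun ∩ Emeka: 11:30-12:10.
No common window is at least 90 minutes long.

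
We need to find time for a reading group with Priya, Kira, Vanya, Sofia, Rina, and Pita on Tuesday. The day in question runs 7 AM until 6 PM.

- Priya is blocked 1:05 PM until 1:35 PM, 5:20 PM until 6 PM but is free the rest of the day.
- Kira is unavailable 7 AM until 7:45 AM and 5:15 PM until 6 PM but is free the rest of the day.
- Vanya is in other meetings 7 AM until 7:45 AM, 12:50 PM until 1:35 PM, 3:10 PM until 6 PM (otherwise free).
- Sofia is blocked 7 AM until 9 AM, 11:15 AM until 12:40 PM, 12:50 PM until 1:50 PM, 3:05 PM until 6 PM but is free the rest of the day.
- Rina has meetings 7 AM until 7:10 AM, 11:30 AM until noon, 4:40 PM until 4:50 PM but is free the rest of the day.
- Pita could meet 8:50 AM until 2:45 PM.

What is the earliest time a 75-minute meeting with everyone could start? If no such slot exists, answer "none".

Priya free: 07:00-13:05, 13:35-17:20 (invert busy blocks within the working day).
Kira free: 07:45-17:15 (invert busy blocks within the working day).
Vanya free: 07:45-12:50, 13:35-15:10 (invert busy blocks within the working day).
Sofia free: 09:00-11:15, 12:40-12:50, 13:50-15:05 (invert busy blocks within the working day).
Rina free: 07:10-11:30, 12:00-16:40, 16:50-18:00 (invert busy blocks within the working day).
Pita free: 08:50-14:45.
Priya ∩ Kira: 07:45-13:05, 13:35-17:15.
Priya ∩ Kira ∩ Vanya: 07:45-12:50, 13:35-15:10.
Priya ∩ Kira ∩ Vanya ∩ Sofia: 09:00-11:15, 12:40-12:50, 13:50-15:05.
Priya ∩ Kira ∩ Vanya ∩ Sofia ∩ Rina: 09:00-11:15, 12:40-12:50, 13:50-15:05.
Priya ∩ Kira ∩ Vanya ∩ Sofia ∩ Rina ∩ Pita: 09:00-11:15, 12:40-12:50, 13:50-14:45.
The first common window of at least 75 minutes is 09:00-11:15, so the earliest start is 09:00.

09:00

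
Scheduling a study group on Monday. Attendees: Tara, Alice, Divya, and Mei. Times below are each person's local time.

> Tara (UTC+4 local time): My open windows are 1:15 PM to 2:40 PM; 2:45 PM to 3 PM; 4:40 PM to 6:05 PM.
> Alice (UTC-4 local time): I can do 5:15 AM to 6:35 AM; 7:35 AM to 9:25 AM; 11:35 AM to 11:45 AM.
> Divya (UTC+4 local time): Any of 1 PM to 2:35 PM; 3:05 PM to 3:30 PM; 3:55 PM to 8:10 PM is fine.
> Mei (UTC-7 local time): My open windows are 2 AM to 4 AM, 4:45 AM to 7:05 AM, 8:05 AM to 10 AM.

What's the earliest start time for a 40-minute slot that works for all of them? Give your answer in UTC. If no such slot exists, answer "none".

09:15

Tara in UTC: 09:15-10:40, 10:45-11:00, 12:40-14:05 (subtract 4h to convert from UTC+4).
Alice in UTC: 09:15-10:35, 11:35-13:25, 15:35-15:45 (add 4h to convert from UTC-4).
Divya in UTC: 09:00-10:35, 11:05-11:30, 11:55-16:10 (subtract 4h to convert from UTC+4).
Mei in UTC: 09:00-11:00, 11:45-14:05, 15:05-17:00 (add 7h to convert from UTC-7).
Tara ∩ Alice: 09:15-10:35, 12:40-13:25.
Tara ∩ Alice ∩ Divya: 09:15-10:35, 12:40-13:25.
Tara ∩ Alice ∩ Divya ∩ Mei: 09:15-10:35, 12:40-13:25.
So the common availability across everyone is 09:15-10:35, 12:40-13:25.
The first common window of at least 40 minutes is 09:15-10:35, so the earliest start is 09:15.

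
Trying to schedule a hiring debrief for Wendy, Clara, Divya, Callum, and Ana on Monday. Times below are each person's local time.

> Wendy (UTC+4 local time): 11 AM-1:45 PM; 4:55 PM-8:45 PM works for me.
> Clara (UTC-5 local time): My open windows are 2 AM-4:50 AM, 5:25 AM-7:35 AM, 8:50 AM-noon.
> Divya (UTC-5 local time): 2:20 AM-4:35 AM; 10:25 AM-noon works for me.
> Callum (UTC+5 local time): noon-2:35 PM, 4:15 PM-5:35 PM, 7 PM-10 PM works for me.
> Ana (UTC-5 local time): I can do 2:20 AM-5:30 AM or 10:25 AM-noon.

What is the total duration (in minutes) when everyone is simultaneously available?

215

Wendy in UTC: 07:00-09:45, 12:55-16:45 (subtract 4h to convert from UTC+4).
Clara in UTC: 07:00-09:50, 10:25-12:35, 13:50-17:00 (add 5h to convert from UTC-5).
Divya in UTC: 07:20-09:35, 15:25-17:00 (add 5h to convert from UTC-5).
Callum in UTC: 07:00-09:35, 11:15-12:35, 14:00-17:00 (subtract 5h to convert from UTC+5).
Ana in UTC: 07:20-10:30, 15:25-17:00 (add 5h to convert from UTC-5).
Wendy ∩ Clara: 07:00-09:45, 13:50-16:45.
Wendy ∩ Clara ∩ Divya: 07:20-09:35, 15:25-16:45.
Wendy ∩ Clara ∩ Divya ∩ Callum: 07:20-09:35, 15:25-16:45.
Wendy ∩ Clara ∩ Divya ∩ Callum ∩ Ana: 07:20-09:35, 15:25-16:45.
Summing the common windows: 135 + 80 = 215 minutes.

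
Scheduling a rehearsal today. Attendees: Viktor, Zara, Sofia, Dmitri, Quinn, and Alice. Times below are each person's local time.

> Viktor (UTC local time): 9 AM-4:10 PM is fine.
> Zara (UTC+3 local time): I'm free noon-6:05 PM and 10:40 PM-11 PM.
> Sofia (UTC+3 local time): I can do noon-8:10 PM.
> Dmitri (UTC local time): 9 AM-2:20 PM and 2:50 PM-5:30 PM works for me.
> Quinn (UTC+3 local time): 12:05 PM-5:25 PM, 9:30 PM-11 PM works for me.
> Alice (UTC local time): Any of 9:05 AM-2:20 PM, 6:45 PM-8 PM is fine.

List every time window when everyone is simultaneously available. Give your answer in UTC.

09:05-14:20

Viktor in UTC: 09:00-16:10.
Zara in UTC: 09:00-15:05, 19:40-20:00 (subtract 3h to convert from UTC+3).
Sofia in UTC: 09:00-17:10 (subtract 3h to convert from UTC+3).
Dmitri in UTC: 09:00-14:20, 14:50-17:30.
Quinn in UTC: 09:05-14:25, 18:30-20:00 (subtract 3h to convert from UTC+3).
Alice in UTC: 09:05-14:20, 18:45-20:00.
Viktor ∩ Zara: 09:00-15:05.
Viktor ∩ Zara ∩ Sofia: 09:00-15:05.
Viktor ∩ Zara ∩ Sofia ∩ Dmitri: 09:00-14:20, 14:50-15:05.
Viktor ∩ Zara ∩ Sofia ∩ Dmitri ∩ Quinn: 09:05-14:20.
Viktor ∩ Zara ∩ Sofia ∩ Dmitri ∩ Quinn ∩ Alice: 09:05-14:20.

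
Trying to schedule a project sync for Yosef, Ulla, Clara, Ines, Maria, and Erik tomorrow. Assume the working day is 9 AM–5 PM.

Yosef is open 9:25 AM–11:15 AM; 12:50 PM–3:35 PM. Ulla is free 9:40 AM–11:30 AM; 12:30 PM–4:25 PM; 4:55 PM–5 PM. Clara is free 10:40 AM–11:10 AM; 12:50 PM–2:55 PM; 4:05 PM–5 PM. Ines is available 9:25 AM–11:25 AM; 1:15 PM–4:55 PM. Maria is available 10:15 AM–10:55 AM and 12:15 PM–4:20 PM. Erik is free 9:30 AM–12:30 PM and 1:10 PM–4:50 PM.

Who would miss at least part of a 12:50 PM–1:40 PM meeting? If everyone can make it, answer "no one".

Yosef: free for 12:50-13:40. Ulla: free for 12:50-13:40. Clara: free for 12:50-13:40. Ines: not fully free for 12:50-13:40. Maria: free for 12:50-13:40. Erik: not fully free for 12:50-13:40.

Erik, Ines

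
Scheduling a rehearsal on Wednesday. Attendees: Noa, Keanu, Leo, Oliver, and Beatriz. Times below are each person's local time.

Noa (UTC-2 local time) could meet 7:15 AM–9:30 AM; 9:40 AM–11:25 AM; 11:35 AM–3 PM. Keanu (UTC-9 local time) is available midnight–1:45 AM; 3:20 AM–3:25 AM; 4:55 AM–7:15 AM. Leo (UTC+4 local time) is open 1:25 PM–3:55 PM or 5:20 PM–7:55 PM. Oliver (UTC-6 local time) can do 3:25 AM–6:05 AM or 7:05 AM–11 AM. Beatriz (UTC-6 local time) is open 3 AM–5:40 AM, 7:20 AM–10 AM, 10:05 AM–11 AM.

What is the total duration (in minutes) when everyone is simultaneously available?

Noa in UTC: 09:15-11:30, 11:40-13:25, 13:35-17:00 (add 2h to convert from UTC-2).
Keanu in UTC: 09:00-10:45, 12:20-12:25, 13:55-16:15 (add 9h to convert from UTC-9).
Leo in UTC: 09:25-11:55, 13:20-15:55 (subtract 4h to convert from UTC+4).
Oliver in UTC: 09:25-12:05, 13:05-17:00 (add 6h to convert from UTC-6).
Beatriz in UTC: 09:00-11:40, 13:20-16:00, 16:05-17:00 (add 6h to convert from UTC-6).
Noa ∩ Keanu: 09:15-10:45, 12:20-12:25, 13:55-16:15.
Noa ∩ Keanu ∩ Leo: 09:25-10:45, 13:55-15:55.
Noa ∩ Keanu ∩ Leo ∩ Oliver: 09:25-10:45, 13:55-15:55.
Noa ∩ Keanu ∩ Leo ∩ Oliver ∩ Beatriz: 09:25-10:45, 13:55-15:55.
Summing the common windows: 80 + 120 = 200 minutes.

200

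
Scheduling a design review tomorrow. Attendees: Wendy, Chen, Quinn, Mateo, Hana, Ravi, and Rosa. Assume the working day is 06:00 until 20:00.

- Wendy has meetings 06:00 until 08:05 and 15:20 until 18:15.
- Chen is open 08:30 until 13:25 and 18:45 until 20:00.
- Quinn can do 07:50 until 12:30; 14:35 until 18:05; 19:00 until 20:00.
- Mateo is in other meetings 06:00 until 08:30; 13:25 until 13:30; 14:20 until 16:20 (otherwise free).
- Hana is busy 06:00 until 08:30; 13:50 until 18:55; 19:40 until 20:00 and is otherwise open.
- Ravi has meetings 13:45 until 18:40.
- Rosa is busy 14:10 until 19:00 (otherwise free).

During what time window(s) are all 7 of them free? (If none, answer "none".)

08:30-12:30, 19:00-19:40

Wendy free: 08:05-15:20, 18:15-20:00 (invert busy blocks within the working day).
Chen free: 08:30-13:25, 18:45-20:00.
Quinn free: 07:50-12:30, 14:35-18:05, 19:00-20:00.
Mateo free: 08:30-13:25, 13:30-14:20, 16:20-20:00 (invert busy blocks within the working day).
Hana free: 08:30-13:50, 18:55-19:40 (invert busy blocks within the working day).
Ravi free: 06:00-13:45, 18:40-20:00 (invert busy blocks within the working day).
Rosa free: 06:00-14:10, 19:00-20:00 (invert busy blocks within the working day).
Wendy ∩ Chen: 08:30-13:25, 18:45-20:00.
Wendy ∩ Chen ∩ Quinn: 08:30-12:30, 19:00-20:00.
Wendy ∩ Chen ∩ Quinn ∩ Mateo: 08:30-12:30, 19:00-20:00.
Wendy ∩ Chen ∩ Quinn ∩ Mateo ∩ Hana: 08:30-12:30, 19:00-19:40.
Wendy ∩ Chen ∩ Quinn ∩ Mateo ∩ Hana ∩ Ravi: 08:30-12:30, 19:00-19:40.
Wendy ∩ Chen ∩ Quinn ∩ Mateo ∩ Hana ∩ Ravi ∩ Rosa: 08:30-12:30, 19:00-19:40.
Those are the intersection windows.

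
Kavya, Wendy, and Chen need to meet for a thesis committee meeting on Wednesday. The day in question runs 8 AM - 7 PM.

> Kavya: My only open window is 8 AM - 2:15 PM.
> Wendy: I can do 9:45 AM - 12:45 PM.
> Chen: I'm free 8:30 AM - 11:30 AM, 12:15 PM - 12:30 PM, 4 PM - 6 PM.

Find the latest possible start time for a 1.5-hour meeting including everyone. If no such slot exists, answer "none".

10:00

Kavya ∩ Wendy: 09:45-12:45.
Kavya ∩ Wendy ∩ Chen: 09:45-11:30, 12:15-12:30.
The last common window of at least 90 minutes is 09:45-11:30; a 90-minute meeting can start as late as 10:00 and still end by 11:30.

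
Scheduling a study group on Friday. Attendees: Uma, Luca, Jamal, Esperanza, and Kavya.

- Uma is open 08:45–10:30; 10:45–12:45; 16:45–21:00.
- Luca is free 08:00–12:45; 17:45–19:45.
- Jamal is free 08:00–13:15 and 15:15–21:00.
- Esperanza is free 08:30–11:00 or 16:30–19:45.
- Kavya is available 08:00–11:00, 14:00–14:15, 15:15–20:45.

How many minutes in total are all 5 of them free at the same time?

240

Uma ∩ Luca: 08:45-10:30, 10:45-12:45, 17:45-19:45.
Uma ∩ Luca ∩ Jamal: 08:45-10:30, 10:45-12:45, 17:45-19:45.
Uma ∩ Luca ∩ Jamal ∩ Esperanza: 08:45-10:30, 10:45-11:00, 17:45-19:45.
Uma ∩ Luca ∩ Jamal ∩ Esperanza ∩ Kavya: 08:45-10:30, 10:45-11:00, 17:45-19:45.
Summing the common windows: 105 + 15 + 120 = 240 minutes.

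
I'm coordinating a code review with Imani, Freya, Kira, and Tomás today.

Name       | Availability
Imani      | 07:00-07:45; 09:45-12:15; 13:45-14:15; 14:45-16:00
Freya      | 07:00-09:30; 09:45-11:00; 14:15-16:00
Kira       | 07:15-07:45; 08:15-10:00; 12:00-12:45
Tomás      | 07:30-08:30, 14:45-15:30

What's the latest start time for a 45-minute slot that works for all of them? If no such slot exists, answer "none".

Imani ∩ Freya: 07:00-07:45, 09:45-11:00, 14:45-16:00.
Imani ∩ Freya ∩ Kira: 07:15-07:45, 09:45-10:00.
Imani ∩ Freya ∩ Kira ∩ Tomás: 07:30-07:45.
No common window is at least 45 minutes long.

none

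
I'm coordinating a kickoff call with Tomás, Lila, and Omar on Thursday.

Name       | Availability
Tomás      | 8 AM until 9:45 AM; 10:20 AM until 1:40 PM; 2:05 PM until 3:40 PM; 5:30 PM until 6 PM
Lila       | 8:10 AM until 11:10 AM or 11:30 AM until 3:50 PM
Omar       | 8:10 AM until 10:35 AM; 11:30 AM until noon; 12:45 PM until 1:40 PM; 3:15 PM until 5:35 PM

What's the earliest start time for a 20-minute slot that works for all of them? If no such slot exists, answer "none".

08:10

Tomás ∩ Lila: 08:10-09:45, 10:20-11:10, 11:30-13:40, 14:05-15:40.
Tomás ∩ Lila ∩ Omar: 08:10-09:45, 10:20-10:35, 11:30-12:00, 12:45-13:40, 15:15-15:40.
The first common window of at least 20 minutes is 08:10-09:45, so the earliest start is 08:10.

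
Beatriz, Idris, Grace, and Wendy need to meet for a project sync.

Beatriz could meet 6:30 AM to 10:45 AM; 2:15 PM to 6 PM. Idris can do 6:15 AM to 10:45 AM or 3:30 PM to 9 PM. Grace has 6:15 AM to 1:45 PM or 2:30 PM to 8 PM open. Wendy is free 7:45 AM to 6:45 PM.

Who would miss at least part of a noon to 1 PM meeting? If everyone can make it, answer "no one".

Beatriz: not fully free for 12:00-13:00. Idris: not fully free for 12:00-13:00. Grace: free for 12:00-13:00. Wendy: free for 12:00-13:00.

Beatriz, Idris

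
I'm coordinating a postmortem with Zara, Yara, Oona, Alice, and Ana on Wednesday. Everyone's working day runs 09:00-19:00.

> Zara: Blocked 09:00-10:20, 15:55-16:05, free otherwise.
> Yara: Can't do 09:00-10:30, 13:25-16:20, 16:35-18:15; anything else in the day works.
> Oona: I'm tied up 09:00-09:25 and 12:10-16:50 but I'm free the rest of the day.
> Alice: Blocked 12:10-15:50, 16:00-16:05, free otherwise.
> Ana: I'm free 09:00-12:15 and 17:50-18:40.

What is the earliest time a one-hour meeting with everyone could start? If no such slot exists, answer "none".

Zara free: 10:20-15:55, 16:05-19:00 (invert busy blocks within the working day).
Yara free: 10:30-13:25, 16:20-16:35, 18:15-19:00 (invert busy blocks within the working day).
Oona free: 09:25-12:10, 16:50-19:00 (invert busy blocks within the working day).
Alice free: 09:00-12:10, 15:50-16:00, 16:05-19:00 (invert busy blocks within the working day).
Ana free: 09:00-12:15, 17:50-18:40.
Zara ∩ Yara: 10:30-13:25, 16:20-16:35, 18:15-19:00.
Zara ∩ Yara ∩ Oona: 10:30-12:10, 18:15-19:00.
Zara ∩ Yara ∩ Oona ∩ Alice: 10:30-12:10, 18:15-19:00.
Zara ∩ Yara ∩ Oona ∩ Alice ∩ Ana: 10:30-12:10, 18:15-18:40.
The first common window of at least 60 minutes is 10:30-12:10, so the earliest start is 10:30.

10:30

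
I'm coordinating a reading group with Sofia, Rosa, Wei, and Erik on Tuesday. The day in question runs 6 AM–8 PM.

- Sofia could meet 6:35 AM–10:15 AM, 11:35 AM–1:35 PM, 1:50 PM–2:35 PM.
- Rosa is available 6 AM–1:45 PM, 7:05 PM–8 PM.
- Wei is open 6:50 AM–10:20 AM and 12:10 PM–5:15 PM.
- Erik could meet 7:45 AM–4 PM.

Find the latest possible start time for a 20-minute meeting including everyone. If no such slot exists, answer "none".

13:15

Sofia ∩ Rosa: 06:35-10:15, 11:35-13:35.
Sofia ∩ Rosa ∩ Wei: 06:50-10:15, 12:10-13:35.
Sofia ∩ Rosa ∩ Wei ∩ Erik: 07:45-10:15, 12:10-13:35.
So the common availability across everyone is 07:45-10:15, 12:10-13:35.
The last common window of at least 20 minutes is 12:10-13:35; a 20-minute meeting can start as late as 13:15 and still end by 13:35.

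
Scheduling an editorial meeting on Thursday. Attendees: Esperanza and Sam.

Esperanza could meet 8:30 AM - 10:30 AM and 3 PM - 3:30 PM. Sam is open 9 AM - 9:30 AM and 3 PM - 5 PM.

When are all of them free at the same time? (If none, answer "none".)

09:00-09:30, 15:00-15:30

Esperanza ∩ Sam: 09:00-09:30, 15:00-15:30.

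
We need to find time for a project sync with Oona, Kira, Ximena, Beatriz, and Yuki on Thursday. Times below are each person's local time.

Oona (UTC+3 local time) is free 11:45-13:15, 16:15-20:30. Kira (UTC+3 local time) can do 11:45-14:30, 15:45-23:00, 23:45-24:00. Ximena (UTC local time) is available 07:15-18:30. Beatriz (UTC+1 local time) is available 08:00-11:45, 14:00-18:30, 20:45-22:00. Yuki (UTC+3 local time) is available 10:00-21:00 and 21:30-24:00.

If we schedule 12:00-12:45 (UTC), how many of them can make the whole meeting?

2

Oona in UTC: 08:45-10:15, 13:15-17:30 (subtract 3h to convert from UTC+3).
Kira in UTC: 08:45-11:30, 12:45-20:00, 20:45-21:00 (subtract 3h to convert from UTC+3).
Ximena in UTC: 07:15-18:30.
Beatriz in UTC: 07:00-10:45, 13:00-17:30, 19:45-21:00 (subtract 1h to convert from UTC+1).
Yuki in UTC: 07:00-18:00, 18:30-21:00 (subtract 3h to convert from UTC+3).
Ximena and Yuki can make the full 12:00-12:45 slot — that's 2.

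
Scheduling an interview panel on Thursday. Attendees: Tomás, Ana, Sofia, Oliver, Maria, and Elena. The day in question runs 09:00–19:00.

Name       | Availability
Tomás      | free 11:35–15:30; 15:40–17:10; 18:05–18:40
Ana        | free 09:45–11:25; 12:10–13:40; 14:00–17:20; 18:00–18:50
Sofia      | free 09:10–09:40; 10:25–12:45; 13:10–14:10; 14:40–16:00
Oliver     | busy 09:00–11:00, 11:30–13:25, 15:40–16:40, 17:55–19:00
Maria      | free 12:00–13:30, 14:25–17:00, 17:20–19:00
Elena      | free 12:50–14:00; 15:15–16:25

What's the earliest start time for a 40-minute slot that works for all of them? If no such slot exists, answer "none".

Tomás free: 11:35-15:30, 15:40-17:10, 18:05-18:40.
Ana free: 09:45-11:25, 12:10-13:40, 14:00-17:20, 18:00-18:50.
Sofia free: 09:10-09:40, 10:25-12:45, 13:10-14:10, 14:40-16:00.
Oliver free: 11:00-11:30, 13:25-15:40, 16:40-17:55 (invert busy blocks within the working day).
Maria free: 12:00-13:30, 14:25-17:00, 17:20-19:00.
Elena free: 12:50-14:00, 15:15-16:25.
Tomás ∩ Ana: 12:10-13:40, 14:00-15:30, 15:40-17:10, 18:05-18:40.
Tomás ∩ Ana ∩ Sofia: 12:10-12:45, 13:10-13:40, 14:00-14:10, 14:40-15:30, 15:40-16:00.
Tomás ∩ Ana ∩ Sofia ∩ Oliver: 13:25-13:40, 14:00-14:10, 14:40-15:30.
Tomás ∩ Ana ∩ Sofia ∩ Oliver ∩ Maria: 13:25-13:30, 14:40-15:30.
Tomás ∩ Ana ∩ Sofia ∩ Oliver ∩ Maria ∩ Elena: 13:25-13:30, 15:15-15:30.
No common window is at least 40 minutes long.

none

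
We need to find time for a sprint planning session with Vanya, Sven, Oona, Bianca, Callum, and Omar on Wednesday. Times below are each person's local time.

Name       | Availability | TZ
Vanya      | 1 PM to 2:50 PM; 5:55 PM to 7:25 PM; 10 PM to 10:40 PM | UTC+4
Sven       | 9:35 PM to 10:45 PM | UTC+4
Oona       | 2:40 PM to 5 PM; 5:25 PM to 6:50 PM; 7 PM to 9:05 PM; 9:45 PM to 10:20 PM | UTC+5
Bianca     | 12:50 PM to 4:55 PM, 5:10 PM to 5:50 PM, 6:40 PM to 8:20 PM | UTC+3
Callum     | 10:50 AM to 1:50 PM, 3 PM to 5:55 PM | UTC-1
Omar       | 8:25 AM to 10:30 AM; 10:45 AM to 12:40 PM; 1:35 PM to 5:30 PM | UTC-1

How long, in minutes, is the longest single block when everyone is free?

Vanya in UTC: 09:00-10:50, 13:55-15:25, 18:00-18:40 (subtract 4h to convert from UTC+4).
Sven in UTC: 17:35-18:45 (subtract 4h to convert from UTC+4).
Oona in UTC: 09:40-12:00, 12:25-13:50, 14:00-16:05, 16:45-17:20 (subtract 5h to convert from UTC+5).
Bianca in UTC: 09:50-13:55, 14:10-14:50, 15:40-17:20 (subtract 3h to convert from UTC+3).
Callum in UTC: 11:50-14:50, 16:00-18:55 (add 1h to convert from UTC-1).
Omar in UTC: 09:25-11:30, 11:45-13:40, 14:35-18:30 (add 1h to convert from UTC-1).
Vanya ∩ Sven: 18:00-18:40.
Vanya ∩ Sven ∩ Oona: ∅.
Vanya ∩ Sven ∩ Oona ∩ Bianca: ∅.
Vanya ∩ Sven ∩ Oona ∩ Bianca ∩ Callum: ∅.
Vanya ∩ Sven ∩ Oona ∩ Bianca ∩ Callum ∩ Omar: ∅.
There is no time when everyone is free.
No common window exists, so the longest block is 0 minutes.

0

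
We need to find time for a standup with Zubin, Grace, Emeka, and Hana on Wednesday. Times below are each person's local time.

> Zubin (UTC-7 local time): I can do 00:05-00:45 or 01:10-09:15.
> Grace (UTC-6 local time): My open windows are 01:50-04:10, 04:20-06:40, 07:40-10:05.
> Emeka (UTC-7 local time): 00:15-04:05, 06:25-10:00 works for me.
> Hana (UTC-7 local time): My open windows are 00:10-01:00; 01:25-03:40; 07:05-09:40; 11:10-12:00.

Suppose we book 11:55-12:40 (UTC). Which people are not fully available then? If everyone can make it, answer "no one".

Zubin in UTC: 07:05-07:45, 08:10-16:15 (add 7h to convert from UTC-7).
Grace in UTC: 07:50-10:10, 10:20-12:40, 13:40-16:05 (add 6h to convert from UTC-6).
Emeka in UTC: 07:15-11:05, 13:25-17:00 (add 7h to convert from UTC-7).
Hana in UTC: 07:10-08:00, 08:25-10:40, 14:05-16:40, 18:10-19:00 (add 7h to convert from UTC-7).
Zubin: free for 11:55-12:40. Grace: free for 11:55-12:40. Emeka: not fully free for 11:55-12:40. Hana: not fully free for 11:55-12:40.

Emeka, Hana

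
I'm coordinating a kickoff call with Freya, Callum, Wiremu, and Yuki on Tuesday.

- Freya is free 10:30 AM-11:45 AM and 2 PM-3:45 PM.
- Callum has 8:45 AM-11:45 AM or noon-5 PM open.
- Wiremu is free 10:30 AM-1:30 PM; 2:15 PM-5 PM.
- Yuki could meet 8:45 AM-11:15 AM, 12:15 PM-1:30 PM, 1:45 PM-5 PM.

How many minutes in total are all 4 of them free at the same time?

Freya ∩ Callum: 10:30-11:45, 14:00-15:45.
Freya ∩ Callum ∩ Wiremu: 10:30-11:45, 14:15-15:45.
Freya ∩ Callum ∩ Wiremu ∩ Yuki: 10:30-11:15, 14:15-15:45.
Summing the common windows: 45 + 90 = 135 minutes.

135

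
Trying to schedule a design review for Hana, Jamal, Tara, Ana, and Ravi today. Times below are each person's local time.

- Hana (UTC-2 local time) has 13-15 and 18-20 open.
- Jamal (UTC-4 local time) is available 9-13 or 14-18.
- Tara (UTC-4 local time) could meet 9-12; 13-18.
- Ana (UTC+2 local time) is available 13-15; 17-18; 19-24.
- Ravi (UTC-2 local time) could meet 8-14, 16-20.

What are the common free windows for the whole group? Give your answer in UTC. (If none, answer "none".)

15:00-16:00, 20:00-22:00

Hana in UTC: 15:00-17:00, 20:00-22:00 (add 2h to convert from UTC-2).
Jamal in UTC: 13:00-17:00, 18:00-22:00 (add 4h to convert from UTC-4).
Tara in UTC: 13:00-16:00, 17:00-22:00 (add 4h to convert from UTC-4).
Ana in UTC: 11:00-13:00, 15:00-16:00, 17:00-22:00 (subtract 2h to convert from UTC+2).
Ravi in UTC: 10:00-16:00, 18:00-22:00 (add 2h to convert from UTC-2).
Hana ∩ Jamal: 15:00-17:00, 20:00-22:00.
Hana ∩ Jamal ∩ Tara: 15:00-16:00, 20:00-22:00.
Hana ∩ Jamal ∩ Tara ∩ Ana: 15:00-16:00, 20:00-22:00.
Hana ∩ Jamal ∩ Tara ∩ Ana ∩ Ravi: 15:00-16:00, 20:00-22:00.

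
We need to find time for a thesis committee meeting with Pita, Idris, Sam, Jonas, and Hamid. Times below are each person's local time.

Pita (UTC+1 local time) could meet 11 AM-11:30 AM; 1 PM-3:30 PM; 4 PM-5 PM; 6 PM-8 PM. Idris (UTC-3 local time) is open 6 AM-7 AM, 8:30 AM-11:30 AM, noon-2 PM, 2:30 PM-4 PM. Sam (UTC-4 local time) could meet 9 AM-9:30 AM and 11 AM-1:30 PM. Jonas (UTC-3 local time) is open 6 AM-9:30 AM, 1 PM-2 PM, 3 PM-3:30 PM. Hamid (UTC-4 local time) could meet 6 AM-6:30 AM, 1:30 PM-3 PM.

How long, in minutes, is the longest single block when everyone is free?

0

Pita in UTC: 10:00-10:30, 12:00-14:30, 15:00-16:00, 17:00-19:00 (subtract 1h to convert from UTC+1).
Idris in UTC: 09:00-10:00, 11:30-14:30, 15:00-17:00, 17:30-19:00 (add 3h to convert from UTC-3).
Sam in UTC: 13:00-13:30, 15:00-17:30 (add 4h to convert from UTC-4).
Jonas in UTC: 09:00-12:30, 16:00-17:00, 18:00-18:30 (add 3h to convert from UTC-3).
Hamid in UTC: 10:00-10:30, 17:30-19:00 (add 4h to convert from UTC-4).
Pita ∩ Idris: 12:00-14:30, 15:00-16:00, 17:30-19:00.
Pita ∩ Idris ∩ Sam: 13:00-13:30, 15:00-16:00.
Pita ∩ Idris ∩ Sam ∩ Jonas: ∅.
Pita ∩ Idris ∩ Sam ∩ Jonas ∩ Hamid: ∅.
There is no time when everyone is free.
No common window exists, so the longest block is 0 minutes.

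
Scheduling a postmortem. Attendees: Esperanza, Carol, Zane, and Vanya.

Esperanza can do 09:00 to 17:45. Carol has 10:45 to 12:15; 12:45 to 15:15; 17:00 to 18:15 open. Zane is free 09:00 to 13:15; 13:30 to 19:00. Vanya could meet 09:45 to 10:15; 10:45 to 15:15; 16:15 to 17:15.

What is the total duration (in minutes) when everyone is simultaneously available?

240

Esperanza ∩ Carol: 10:45-12:15, 12:45-15:15, 17:00-17:45.
Esperanza ∩ Carol ∩ Zane: 10:45-12:15, 12:45-13:15, 13:30-15:15, 17:00-17:45.
Esperanza ∩ Carol ∩ Zane ∩ Vanya: 10:45-12:15, 12:45-13:15, 13:30-15:15, 17:00-17:15.
So the common availability across everyone is 10:45-12:15, 12:45-13:15, 13:30-15:15, 17:00-17:15.
Summing the common windows: 90 + 30 + 105 + 15 = 240 minutes.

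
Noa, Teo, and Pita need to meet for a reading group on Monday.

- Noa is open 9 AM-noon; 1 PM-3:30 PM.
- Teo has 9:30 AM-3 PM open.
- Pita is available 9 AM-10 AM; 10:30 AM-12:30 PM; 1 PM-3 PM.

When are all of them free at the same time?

Noa ∩ Teo: 09:30-12:00, 13:00-15:00.
Noa ∩ Teo ∩ Pita: 09:30-10:00, 10:30-12:00, 13:00-15:00.
Those are the intersection windows.

09:30-10:00, 10:30-12:00, 13:00-15:00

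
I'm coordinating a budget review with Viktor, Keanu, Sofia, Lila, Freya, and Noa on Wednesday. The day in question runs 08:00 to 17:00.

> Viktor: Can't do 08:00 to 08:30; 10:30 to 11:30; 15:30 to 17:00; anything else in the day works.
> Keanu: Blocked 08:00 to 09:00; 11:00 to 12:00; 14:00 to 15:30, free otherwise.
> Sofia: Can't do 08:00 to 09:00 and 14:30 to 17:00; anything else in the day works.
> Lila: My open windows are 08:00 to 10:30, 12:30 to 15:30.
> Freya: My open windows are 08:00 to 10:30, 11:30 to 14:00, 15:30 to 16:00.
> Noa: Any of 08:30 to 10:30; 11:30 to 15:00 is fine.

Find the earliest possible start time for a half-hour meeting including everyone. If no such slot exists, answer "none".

09:00

Viktor free: 08:30-10:30, 11:30-15:30 (invert busy blocks within the working day).
Keanu free: 09:00-11:00, 12:00-14:00, 15:30-17:00 (invert busy blocks within the working day).
Sofia free: 09:00-14:30 (invert busy blocks within the working day).
Lila free: 08:00-10:30, 12:30-15:30.
Freya free: 08:00-10:30, 11:30-14:00, 15:30-16:00.
Noa free: 08:30-10:30, 11:30-15:00.
Viktor ∩ Keanu: 09:00-10:30, 12:00-14:00.
Viktor ∩ Keanu ∩ Sofia: 09:00-10:30, 12:00-14:00.
Viktor ∩ Keanu ∩ Sofia ∩ Lila: 09:00-10:30, 12:30-14:00.
Viktor ∩ Keanu ∩ Sofia ∩ Lila ∩ Freya: 09:00-10:30, 12:30-14:00.
Viktor ∩ Keanu ∩ Sofia ∩ Lila ∩ Freya ∩ Noa: 09:00-10:30, 12:30-14:00.
The first common window of at least 30 minutes is 09:00-10:30, so the earliest start is 09:00.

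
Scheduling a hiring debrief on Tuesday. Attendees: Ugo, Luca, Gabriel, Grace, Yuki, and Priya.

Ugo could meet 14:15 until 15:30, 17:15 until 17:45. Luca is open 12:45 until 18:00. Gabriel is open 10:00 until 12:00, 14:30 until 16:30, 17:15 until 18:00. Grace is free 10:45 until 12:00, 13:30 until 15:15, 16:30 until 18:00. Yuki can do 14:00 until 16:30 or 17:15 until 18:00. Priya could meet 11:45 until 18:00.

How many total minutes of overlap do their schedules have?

75

Ugo ∩ Luca: 14:15-15:30, 17:15-17:45.
Ugo ∩ Luca ∩ Gabriel: 14:30-15:30, 17:15-17:45.
Ugo ∩ Luca ∩ Gabriel ∩ Grace: 14:30-15:15, 17:15-17:45.
Ugo ∩ Luca ∩ Gabriel ∩ Grace ∩ Yuki: 14:30-15:15, 17:15-17:45.
Ugo ∩ Luca ∩ Gabriel ∩ Grace ∩ Yuki ∩ Priya: 14:30-15:15, 17:15-17:45.
Summing the common windows: 45 + 30 = 75 minutes.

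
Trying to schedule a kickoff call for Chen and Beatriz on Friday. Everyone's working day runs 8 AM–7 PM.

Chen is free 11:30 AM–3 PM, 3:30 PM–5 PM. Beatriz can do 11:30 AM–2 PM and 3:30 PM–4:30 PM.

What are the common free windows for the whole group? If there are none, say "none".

11:30-14:00, 15:30-16:30

Chen ∩ Beatriz: 11:30-14:00, 15:30-16:30.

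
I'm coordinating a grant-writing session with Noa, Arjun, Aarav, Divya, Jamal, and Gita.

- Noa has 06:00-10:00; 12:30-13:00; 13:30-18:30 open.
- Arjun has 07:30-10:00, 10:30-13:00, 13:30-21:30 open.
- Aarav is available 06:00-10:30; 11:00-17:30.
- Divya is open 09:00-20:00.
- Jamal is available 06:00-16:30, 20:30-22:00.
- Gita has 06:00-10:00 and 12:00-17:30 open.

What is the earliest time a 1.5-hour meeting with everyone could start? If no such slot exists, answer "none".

Noa ∩ Arjun: 07:30-10:00, 12:30-13:00, 13:30-18:30.
Noa ∩ Arjun ∩ Aarav: 07:30-10:00, 12:30-13:00, 13:30-17:30.
Noa ∩ Arjun ∩ Aarav ∩ Divya: 09:00-10:00, 12:30-13:00, 13:30-17:30.
Noa ∩ Arjun ∩ Aarav ∩ Divya ∩ Jamal: 09:00-10:00, 12:30-13:00, 13:30-16:30.
Noa ∩ Arjun ∩ Aarav ∩ Divya ∩ Jamal ∩ Gita: 09:00-10:00, 12:30-13:00, 13:30-16:30.
Those are the intersection windows.
The first common window of at least 90 minutes is 13:30-16:30, so the earliest start is 13:30.

13:30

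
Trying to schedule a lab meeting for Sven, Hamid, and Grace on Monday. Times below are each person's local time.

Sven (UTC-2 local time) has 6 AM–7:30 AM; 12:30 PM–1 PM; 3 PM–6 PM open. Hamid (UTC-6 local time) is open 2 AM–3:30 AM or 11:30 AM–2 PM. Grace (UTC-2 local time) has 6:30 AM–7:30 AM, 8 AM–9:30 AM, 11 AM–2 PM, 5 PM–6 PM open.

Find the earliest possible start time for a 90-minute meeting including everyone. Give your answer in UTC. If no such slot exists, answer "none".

Sven in UTC: 08:00-09:30, 14:30-15:00, 17:00-20:00 (add 2h to convert from UTC-2).
Hamid in UTC: 08:00-09:30, 17:30-20:00 (add 6h to convert from UTC-6).
Grace in UTC: 08:30-09:30, 10:00-11:30, 13:00-16:00, 19:00-20:00 (add 2h to convert from UTC-2).
Sven ∩ Hamid: 08:00-09:30, 17:30-20:00.
Sven ∩ Hamid ∩ Grace: 08:30-09:30, 19:00-20:00.
So the common availability across everyone is 08:30-09:30, 19:00-20:00.
No common window is at least 90 minutes long.

none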